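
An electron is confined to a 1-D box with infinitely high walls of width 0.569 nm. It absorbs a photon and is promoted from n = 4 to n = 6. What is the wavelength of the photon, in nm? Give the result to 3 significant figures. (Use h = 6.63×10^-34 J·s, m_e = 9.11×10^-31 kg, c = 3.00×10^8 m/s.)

E_1 = h²/(8m_eL²) = 1.863×10^-19 J, so ΔE = (6² − 4²)E_1 = 3.726×10^-18 J.
λ = hc/ΔE = (6.63×10^-34·3.00×10^8)/3.726×10^-18 = 5.34×10^-8 m = 53.4 nm.

λ = 53.4 nm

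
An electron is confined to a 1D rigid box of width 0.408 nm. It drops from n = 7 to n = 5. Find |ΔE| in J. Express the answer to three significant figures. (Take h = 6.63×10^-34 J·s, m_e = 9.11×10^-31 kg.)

|ΔE| = 8.70×10^-18 J

E_1 = h²/(8m_eL²) = 3.623×10^-19 J.
|ΔE| = |7² − 5²|·E_1 = 24·3.623×10^-19 J = 8.70×10^-18 J.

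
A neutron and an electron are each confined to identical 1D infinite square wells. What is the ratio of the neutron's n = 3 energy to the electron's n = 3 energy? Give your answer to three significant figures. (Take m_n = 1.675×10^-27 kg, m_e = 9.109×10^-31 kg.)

E_n ∝ 1/m at fixed n and L, so the ratio is m_e/m_n = 9.109×10^-31/1.675×10^-27 = 5.44×10^-4.

5.44×10^-4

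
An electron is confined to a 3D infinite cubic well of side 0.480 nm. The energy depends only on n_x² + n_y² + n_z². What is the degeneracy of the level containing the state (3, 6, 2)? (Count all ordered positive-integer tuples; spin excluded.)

The level has n_x² + n_y² + n_z² = 49. The ordered positive-integer solutions are (2, 3, 6), (2, 6, 3), (3, 2, 6), (3, 6, 2), (6, 2, 3), (6, 3, 2).
That gives 6 states.

degeneracy = 6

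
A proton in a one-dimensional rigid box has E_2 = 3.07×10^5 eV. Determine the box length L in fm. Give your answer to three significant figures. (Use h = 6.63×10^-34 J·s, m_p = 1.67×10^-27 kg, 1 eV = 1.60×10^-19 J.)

From E_n = n²h²/(8m_pL²), L = n·h/√(8m_pE_n).
E_2 = 3.07×10^5 eV = 4.912×10^-14 J, so L = 2·6.63×10^-34/√(8·1.67×10^-27·4.912×10^-14) = 5.18×10^-14 m = 51.8 fm.

L = 51.8 fm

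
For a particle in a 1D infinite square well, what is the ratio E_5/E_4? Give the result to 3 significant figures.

1.56

E_n ∝ n², so E_5/E_4 = 5²/4² = 25/16 = 1.56.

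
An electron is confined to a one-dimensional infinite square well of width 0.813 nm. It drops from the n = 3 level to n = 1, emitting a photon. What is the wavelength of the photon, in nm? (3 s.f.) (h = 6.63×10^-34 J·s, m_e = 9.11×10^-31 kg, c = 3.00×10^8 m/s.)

E_1 = h²/(8m_eL²) = 9.125×10^-20 J, so ΔE = (3² − 1²)E_1 = 7.300×10^-19 J.
λ = hc/ΔE = (6.63×10^-34·3.00×10^8)/7.300×10^-19 = 2.72×10^-7 m = 272 nm.

λ = 272 nm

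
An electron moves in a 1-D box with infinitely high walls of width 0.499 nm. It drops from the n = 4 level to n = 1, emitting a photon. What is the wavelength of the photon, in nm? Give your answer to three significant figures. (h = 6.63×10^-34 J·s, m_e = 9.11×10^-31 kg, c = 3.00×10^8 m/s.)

E_1 = h²/(8m_eL²) = 2.422×10^-19 J, so ΔE = (4² − 1²)E_1 = 3.633×10^-18 J.
λ = hc/ΔE = (6.63×10^-34·3.00×10^8)/3.633×10^-18 = 5.47×10^-8 m = 54.7 nm.

λ = 54.7 nm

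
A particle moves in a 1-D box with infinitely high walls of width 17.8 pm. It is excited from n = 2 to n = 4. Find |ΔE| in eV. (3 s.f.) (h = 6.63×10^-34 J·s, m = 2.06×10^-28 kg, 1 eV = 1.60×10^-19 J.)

E_1 = h²/(8mL²) = 8.418×10^-19 J.
|ΔE| = |2² − 4²|·E_1 = 12·8.418×10^-19 J = 1.010×10^-17 J = 63.1 eV.

|ΔE| = 63.1 eV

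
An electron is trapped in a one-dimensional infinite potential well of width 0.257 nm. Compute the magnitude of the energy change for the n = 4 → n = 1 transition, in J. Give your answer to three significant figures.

E_1 = h²/(8m_eL²) = 9.122×10^-19 J.
|ΔE| = |4² − 1²|·E_1 = 15·9.122×10^-19 J = 1.37×10^-17 J.

|ΔE| = 1.37×10^-17 J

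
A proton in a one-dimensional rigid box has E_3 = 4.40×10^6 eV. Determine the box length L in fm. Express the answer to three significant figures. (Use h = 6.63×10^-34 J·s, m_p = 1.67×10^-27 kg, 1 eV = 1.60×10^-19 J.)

L = 20.5 fm

From E_n = n²h²/(8m_pL²), L = n·h/√(8m_pE_n).
E_3 = 4.40×10^6 eV = 7.040×10^-13 J, so L = 3·6.63×10^-34/√(8·1.67×10^-27·7.040×10^-13) = 2.05×10^-14 m = 20.5 fm.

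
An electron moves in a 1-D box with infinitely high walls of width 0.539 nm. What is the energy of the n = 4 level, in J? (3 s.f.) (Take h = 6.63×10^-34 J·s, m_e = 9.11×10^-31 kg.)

For an infinite well E_n = n²h²/(8m_eL²), so E_1 = h²/(8m_eL²) = (6.63×10^-34)²/(8·9.11×10^-31·(5.39×10^-10 m)²) = 2.076×10^-19 J.
Then E_4 = 4²·E_1 = 16·2.076×10^-19 J = 3.32×10^-18 J.

E_4 = 3.32×10^-18 J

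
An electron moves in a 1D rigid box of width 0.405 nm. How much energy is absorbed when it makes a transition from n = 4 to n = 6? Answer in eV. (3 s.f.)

|ΔE| = 45.9 eV

E_1 = h²/(8m_eL²) = 3.673×10^-19 J.
|ΔE| = |4² − 6²|·E_1 = 20·3.673×10^-19 J = 7.346×10^-18 J = 45.9 eV.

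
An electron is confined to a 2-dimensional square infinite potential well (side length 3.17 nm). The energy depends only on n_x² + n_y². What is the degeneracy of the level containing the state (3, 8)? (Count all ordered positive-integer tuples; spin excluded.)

The level has n_x² + n_y² = 73. The ordered positive-integer solutions are (3, 8), (8, 3).
That gives 2 states.

degeneracy = 2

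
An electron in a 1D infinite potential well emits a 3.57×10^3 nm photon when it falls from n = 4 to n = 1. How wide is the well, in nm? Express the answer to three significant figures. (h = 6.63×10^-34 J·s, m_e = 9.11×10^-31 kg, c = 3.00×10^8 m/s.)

L = 4.03 nm

The photon carries ΔE = hc/λ = 6.63×10^-34·3.00×10^8/3.57×10^-6 m = 5.571×10^-20 J.
Since ΔE = (4² − 1²)E_1, E_1 = 3.714×10^-21 J, and L = h/√(8m_eE_1) = 4.03×10^-9 m = 4.03 nm.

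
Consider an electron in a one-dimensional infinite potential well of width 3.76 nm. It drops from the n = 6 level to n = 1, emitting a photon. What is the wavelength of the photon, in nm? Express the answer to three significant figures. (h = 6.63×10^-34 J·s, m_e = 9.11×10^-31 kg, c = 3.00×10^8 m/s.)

λ = 1.33×10^3 nm

E_1 = h²/(8m_eL²) = 4.266×10^-21 J, so ΔE = (6² − 1²)E_1 = 1.493×10^-19 J.
λ = hc/ΔE = (6.63×10^-34·3.00×10^8)/1.493×10^-19 = 1.33×10^-6 m = 1.33×10^3 nm.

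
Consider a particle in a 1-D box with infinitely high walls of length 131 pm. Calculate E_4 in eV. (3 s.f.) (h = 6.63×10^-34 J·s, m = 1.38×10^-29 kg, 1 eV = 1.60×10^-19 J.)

For an infinite well E_n = n²h²/(8mL²), so E_1 = h²/(8mL²) = (6.63×10^-34)²/(8·1.38×10^-29·(1.31×10^-10 m)²) = 2.320×10^-19 J.
Then E_4 = 4²·E_1 = 16·2.320×10^-19 J = 3.712×10^-18 J.
Converting, E_4 = 3.712×10^-18 J / (1.60×10^-19 J/eV) = 23.2 eV.

E_4 = 23.2 eV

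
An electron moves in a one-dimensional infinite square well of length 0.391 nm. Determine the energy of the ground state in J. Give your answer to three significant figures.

E_1 = 3.94×10^-19 J

For an infinite well E_n = n²h²/(8m_eL²), so E_1 = h²/(8m_eL²) = (6.626×10^-34)²/(8·9.109×10^-31·(3.91×10^-10 m)²) = 3.941×10^-19 J.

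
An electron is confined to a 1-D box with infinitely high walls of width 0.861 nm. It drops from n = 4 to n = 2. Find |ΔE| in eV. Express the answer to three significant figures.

|ΔE| = 6.09 eV

E_1 = h²/(8m_eL²) = 8.127×10^-20 J.
|ΔE| = |4² − 2²|·E_1 = 12·8.127×10^-20 J = 9.752×10^-19 J = 6.09 eV.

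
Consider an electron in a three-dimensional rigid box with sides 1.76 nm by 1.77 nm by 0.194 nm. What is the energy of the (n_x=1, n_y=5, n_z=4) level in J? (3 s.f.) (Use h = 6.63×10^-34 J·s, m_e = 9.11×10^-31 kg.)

E = 2.61×10^-17 J

For a 3D rectangular well E = (h²/8m_e)·Σ n_i²/L_i² = (6.63×10^-34)²/(8·9.11×10^-31) · [1²/(1.76 nm)² + 5²/(1.77 nm)² + 4²/(0.194 nm)²].
Evaluating gives E = 2.61×10^-17 J.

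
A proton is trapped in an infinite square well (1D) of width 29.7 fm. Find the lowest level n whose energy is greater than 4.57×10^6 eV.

n = 5

E_1 = h²/(8m_pL²) = 3.719×10^-14 J = 2.321×10^5 eV.
Need n² > 4.57×10^6/2.321×10^5 = 19.69, i.e. n > 4.437.
The smallest integer satisfying this is n = 5.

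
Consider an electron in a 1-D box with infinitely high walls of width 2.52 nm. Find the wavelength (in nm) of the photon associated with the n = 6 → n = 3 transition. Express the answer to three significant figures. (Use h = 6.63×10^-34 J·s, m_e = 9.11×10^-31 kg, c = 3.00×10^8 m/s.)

λ = 776 nm

E_1 = h²/(8m_eL²) = 9.498×10^-21 J, so ΔE = (6² − 3²)E_1 = 2.564×10^-19 J.
λ = hc/ΔE = (6.63×10^-34·3.00×10^8)/2.564×10^-19 = 7.76×10^-7 m = 776 nm.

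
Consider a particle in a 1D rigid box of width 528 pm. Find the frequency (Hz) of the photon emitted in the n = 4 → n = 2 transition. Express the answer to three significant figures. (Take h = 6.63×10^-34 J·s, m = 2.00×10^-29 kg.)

f = 1.78×10^14 Hz

E_1 = h²/(8mL²) = 9.855×10^-21 J and ΔE = (4² − 2²)E_1 = 1.183×10^-19 J.
f = ΔE/h = 1.183×10^-19/6.63×10^-34 = 1.78×10^14 Hz.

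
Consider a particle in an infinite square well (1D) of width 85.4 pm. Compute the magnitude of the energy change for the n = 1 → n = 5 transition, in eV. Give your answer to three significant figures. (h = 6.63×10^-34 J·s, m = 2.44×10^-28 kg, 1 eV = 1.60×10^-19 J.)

|ΔE| = 4.63 eV

E_1 = h²/(8mL²) = 3.088×10^-20 J.
|ΔE| = |1² − 5²|·E_1 = 24·3.088×10^-20 J = 7.411×10^-19 J = 4.63 eV.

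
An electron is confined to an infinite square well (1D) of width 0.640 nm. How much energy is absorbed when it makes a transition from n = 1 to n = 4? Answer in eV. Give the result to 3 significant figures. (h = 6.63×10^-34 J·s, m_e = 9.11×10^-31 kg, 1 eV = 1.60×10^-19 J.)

E_1 = h²/(8m_eL²) = 1.473×10^-19 J.
|ΔE| = |1² − 4²|·E_1 = 15·1.473×10^-19 J = 2.210×10^-18 J = 13.8 eV.

|ΔE| = 13.8 eV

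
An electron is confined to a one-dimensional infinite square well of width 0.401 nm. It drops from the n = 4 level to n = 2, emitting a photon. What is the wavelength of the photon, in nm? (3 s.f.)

λ = 44.2 nm

E_1 = h²/(8m_eL²) = 3.747×10^-19 J, so ΔE = (4² − 2²)E_1 = 4.496×10^-18 J.
λ = hc/ΔE = (6.626×10^-34·2.998×10^8)/4.496×10^-18 = 4.42×10^-8 m = 44.2 nm.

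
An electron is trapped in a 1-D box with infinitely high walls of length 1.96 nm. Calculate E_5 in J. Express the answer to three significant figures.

For an infinite well E_n = n²h²/(8m_eL²), so E_1 = h²/(8m_eL²) = (6.626×10^-34)²/(8·9.109×10^-31·(1.96×10^-9 m)²) = 1.568×10^-20 J.
Then E_5 = 5²·E_1 = 25·1.568×10^-20 J = 3.92×10^-19 J.

E_5 = 3.92×10^-19 J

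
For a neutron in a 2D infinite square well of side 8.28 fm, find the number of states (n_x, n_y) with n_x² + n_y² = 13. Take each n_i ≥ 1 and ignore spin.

degeneracy = 2

The level has n_x² + n_y² = 13. The ordered positive-integer solutions are (2, 3), (3, 2).
That gives 2 states.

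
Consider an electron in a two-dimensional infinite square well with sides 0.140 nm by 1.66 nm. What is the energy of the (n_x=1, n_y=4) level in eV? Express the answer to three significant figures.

For a 2D rectangular well E = (h²/8m_e)·Σ n_i²/L_i² = (6.626×10^-34)²/(8·9.109×10^-31) · [1²/(0.140 nm)² + 4²/(1.66 nm)²].
Evaluating gives E = 3.424×10^-18 J = 21.4 eV.

E = 21.4 eV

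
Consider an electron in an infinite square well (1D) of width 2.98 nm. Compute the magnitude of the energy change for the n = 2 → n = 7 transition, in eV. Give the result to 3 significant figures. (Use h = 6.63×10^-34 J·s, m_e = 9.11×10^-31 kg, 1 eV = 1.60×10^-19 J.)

|ΔE| = 1.91 eV

E_1 = h²/(8m_eL²) = 6.792×10^-21 J.
|ΔE| = |2² − 7²|·E_1 = 45·6.792×10^-21 J = 3.056×10^-19 J = 1.91 eV.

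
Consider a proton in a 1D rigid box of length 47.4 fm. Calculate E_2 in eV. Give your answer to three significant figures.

E_2 = 3.65×10^5 eV

For an infinite well E_n = n²h²/(8m_pL²), so E_1 = h²/(8m_pL²) = (6.626×10^-34)²/(8·1.673×10^-27·(4.74×10^-14 m)²) = 1.460×10^-14 J.
Then E_2 = 2²·E_1 = 4·1.460×10^-14 J = 5.840×10^-14 J.
Converting, E_2 = 5.840×10^-14 J / (1.602×10^-19 J/eV) = 3.65×10^5 eV.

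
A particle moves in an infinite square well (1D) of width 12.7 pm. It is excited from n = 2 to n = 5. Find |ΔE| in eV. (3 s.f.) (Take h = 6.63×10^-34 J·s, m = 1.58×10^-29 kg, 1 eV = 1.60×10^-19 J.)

E_1 = h²/(8mL²) = 2.156×10^-17 J.
|ΔE| = |2² − 5²|·E_1 = 21·2.156×10^-17 J = 4.528×10^-16 J = 2.83×10^3 eV.

|ΔE| = 2.83×10^3 eV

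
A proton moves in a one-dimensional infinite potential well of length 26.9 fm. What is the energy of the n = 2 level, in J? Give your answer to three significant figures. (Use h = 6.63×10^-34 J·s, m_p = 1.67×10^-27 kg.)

For an infinite well E_n = n²h²/(8m_pL²), so E_1 = h²/(8m_pL²) = (6.63×10^-34)²/(8·1.67×10^-27·(2.69×10^-14 m)²) = 4.547×10^-14 J.
Then E_2 = 2²·E_1 = 4·4.547×10^-14 J = 1.82×10^-13 J.

E_2 = 1.82×10^-13 J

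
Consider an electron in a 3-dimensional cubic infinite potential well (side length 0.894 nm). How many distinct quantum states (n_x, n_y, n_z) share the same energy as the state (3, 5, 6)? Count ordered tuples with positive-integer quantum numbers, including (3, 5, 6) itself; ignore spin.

The level has n_x² + n_y² + n_z² = 70. The ordered positive-integer solutions are (3, 5, 6), (3, 6, 5), (5, 3, 6), (5, 6, 3), (6, 3, 5), (6, 5, 3).
That gives 6 states.

degeneracy = 6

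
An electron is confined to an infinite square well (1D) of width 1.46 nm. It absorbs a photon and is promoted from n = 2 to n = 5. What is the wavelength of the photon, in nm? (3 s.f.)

E_1 = h²/(8m_eL²) = 2.826×10^-20 J, so ΔE = (5² − 2²)E_1 = 5.935×10^-19 J.
λ = hc/ΔE = (6.626×10^-34·2.998×10^8)/5.935×10^-19 = 3.35×10^-7 m = 335 nm.

λ = 335 nm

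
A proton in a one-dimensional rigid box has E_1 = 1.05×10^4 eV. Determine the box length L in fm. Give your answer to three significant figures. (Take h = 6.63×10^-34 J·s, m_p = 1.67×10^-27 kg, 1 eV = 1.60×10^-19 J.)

L = 140 fm

From E_n = n²h²/(8m_pL²), L = n·h/√(8m_pE_n).
E_1 = 1.05×10^4 eV = 1.680×10^-15 J, so L = 1·6.63×10^-34/√(8·1.67×10^-27·1.680×10^-15) = 1.40×10^-13 m = 140 fm.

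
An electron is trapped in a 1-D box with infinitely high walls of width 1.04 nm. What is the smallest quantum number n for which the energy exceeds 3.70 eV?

E_1 = h²/(8m_eL²) = 5.570×10^-20 J = 0.3477 eV.
Need n² > 3.70/0.3477 = 10.64, i.e. n > 3.262.
The smallest integer satisfying this is n = 4.

n = 4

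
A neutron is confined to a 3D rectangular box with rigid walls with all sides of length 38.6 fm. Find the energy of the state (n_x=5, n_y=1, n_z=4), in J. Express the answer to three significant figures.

E = 9.24×10^-13 J

For a 3D rectangular well E = (h²/8m_n)·Σ n_i²/L_i² = (6.626×10^-34)²/(8·1.675×10^-27) · [5²/(38.6 fm)² + 1²/(38.6 fm)² + 4²/(38.6 fm)²].
Evaluating gives E = 9.24×10^-13 J.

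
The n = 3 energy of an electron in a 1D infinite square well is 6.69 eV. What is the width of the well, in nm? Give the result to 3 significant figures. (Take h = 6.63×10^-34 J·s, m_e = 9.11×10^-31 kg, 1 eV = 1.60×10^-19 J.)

From E_n = n²h²/(8m_eL²), L = n·h/√(8m_eE_n).
E_3 = 6.69 eV = 1.070×10^-18 J, so L = 3·6.63×10^-34/√(8·9.11×10^-31·1.070×10^-18) = 7.12×10^-10 m = 0.712 nm.

L = 0.712 nm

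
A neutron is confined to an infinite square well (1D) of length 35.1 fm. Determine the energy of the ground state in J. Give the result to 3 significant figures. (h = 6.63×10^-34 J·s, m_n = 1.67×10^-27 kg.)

E_1 = 2.67×10^-14 J

For an infinite well E_n = n²h²/(8m_nL²), so E_1 = h²/(8m_nL²) = (6.63×10^-34)²/(8·1.67×10^-27·(3.51×10^-14 m)²) = 2.671×10^-14 J.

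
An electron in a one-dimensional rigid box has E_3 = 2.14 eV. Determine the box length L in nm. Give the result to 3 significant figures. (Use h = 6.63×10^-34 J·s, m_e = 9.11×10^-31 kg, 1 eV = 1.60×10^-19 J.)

L = 1.26 nm

From E_n = n²h²/(8m_eL²), L = n·h/√(8m_eE_n).
E_3 = 2.14 eV = 3.424×10^-19 J, so L = 3·6.63×10^-34/√(8·9.11×10^-31·3.424×10^-19) = 1.26×10^-9 m = 1.26 nm.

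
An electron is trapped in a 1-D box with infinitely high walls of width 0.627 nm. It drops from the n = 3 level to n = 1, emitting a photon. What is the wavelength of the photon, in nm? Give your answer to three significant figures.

λ = 162 nm

E_1 = h²/(8m_eL²) = 1.533×10^-19 J, so ΔE = (3² − 1²)E_1 = 1.226×10^-18 J.
λ = hc/ΔE = (6.626×10^-34·2.998×10^8)/1.226×10^-18 = 1.62×10^-7 m = 162 nm.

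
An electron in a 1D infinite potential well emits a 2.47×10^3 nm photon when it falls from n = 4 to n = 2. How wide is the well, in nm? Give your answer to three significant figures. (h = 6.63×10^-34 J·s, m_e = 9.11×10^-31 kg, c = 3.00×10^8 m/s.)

L = 3.00 nm

The photon carries ΔE = hc/λ = 6.63×10^-34·3.00×10^8/2.47×10^-6 m = 8.053×10^-20 J.
Since ΔE = (4² − 2²)E_1, E_1 = 6.711×10^-21 J, and L = h/√(8m_eE_1) = 3.00×10^-9 m = 3.00 nm.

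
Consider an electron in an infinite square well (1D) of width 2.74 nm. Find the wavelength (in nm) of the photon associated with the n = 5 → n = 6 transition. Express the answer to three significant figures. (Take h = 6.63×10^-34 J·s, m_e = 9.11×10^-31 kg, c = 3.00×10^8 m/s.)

E_1 = h²/(8m_eL²) = 8.034×10^-21 J, so ΔE = (6² − 5²)E_1 = 8.837×10^-20 J.
λ = hc/ΔE = (6.63×10^-34·3.00×10^8)/8.837×10^-20 = 2.25×10^-6 m = 2.25×10^3 nm.

λ = 2.25×10^3 nm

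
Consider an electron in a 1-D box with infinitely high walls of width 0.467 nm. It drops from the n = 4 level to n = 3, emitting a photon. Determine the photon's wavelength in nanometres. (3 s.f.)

E_1 = h²/(8m_eL²) = 2.763×10^-19 J, so ΔE = (4² − 3²)E_1 = 1.934×10^-18 J.
λ = hc/ΔE = (6.626×10^-34·2.998×10^8)/1.934×10^-18 = 1.03×10^-7 m = 103 nm.

λ = 103 nm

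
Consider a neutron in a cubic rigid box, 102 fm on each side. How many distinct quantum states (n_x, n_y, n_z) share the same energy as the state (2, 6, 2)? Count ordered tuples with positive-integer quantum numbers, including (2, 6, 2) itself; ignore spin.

The level has n_x² + n_y² + n_z² = 44. The ordered positive-integer solutions are (2, 2, 6), (2, 6, 2), (6, 2, 2).
That gives 3 states.

degeneracy = 3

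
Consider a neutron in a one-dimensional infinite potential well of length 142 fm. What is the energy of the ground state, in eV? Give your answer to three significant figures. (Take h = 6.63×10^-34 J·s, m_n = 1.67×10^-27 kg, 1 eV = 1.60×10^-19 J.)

For an infinite well E_n = n²h²/(8m_nL²), so E_1 = h²/(8m_nL²) = (6.63×10^-34)²/(8·1.67×10^-27·(1.42×10^-13 m)²) = 1.632×10^-15 J.
Converting, E_1 = 1.632×10^-15 J / (1.60×10^-19 J/eV) = 1.02×10^4 eV.

E_1 = 1.02×10^4 eV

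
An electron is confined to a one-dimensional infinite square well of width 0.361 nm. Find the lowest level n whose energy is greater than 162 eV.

E_1 = h²/(8m_eL²) = 4.623×10^-19 J = 2.886 eV.
Need n² > 162/2.886 = 56.13, i.e. n > 7.492.
The smallest integer satisfying this is n = 8.

n = 8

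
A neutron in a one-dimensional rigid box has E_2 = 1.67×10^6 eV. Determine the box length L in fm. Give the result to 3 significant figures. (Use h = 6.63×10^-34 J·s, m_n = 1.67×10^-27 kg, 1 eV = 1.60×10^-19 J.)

From E_n = n²h²/(8m_nL²), L = n·h/√(8m_nE_n).
E_2 = 1.67×10^6 eV = 2.672×10^-13 J, so L = 2·6.63×10^-34/√(8·1.67×10^-27·2.672×10^-13) = 2.22×10^-14 m = 22.2 fm.

L = 22.2 fm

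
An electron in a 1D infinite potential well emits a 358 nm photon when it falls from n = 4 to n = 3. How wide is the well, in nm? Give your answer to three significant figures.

The photon carries ΔE = hc/λ = 6.626×10^-34·2.998×10^8/3.58×10^-7 m = 5.549×10^-19 J.
Since ΔE = (4² − 3²)E_1, E_1 = 7.927×10^-20 J, and L = h/√(8m_eE_1) = 8.72×10^-10 m = 0.872 nm.

L = 0.872 nm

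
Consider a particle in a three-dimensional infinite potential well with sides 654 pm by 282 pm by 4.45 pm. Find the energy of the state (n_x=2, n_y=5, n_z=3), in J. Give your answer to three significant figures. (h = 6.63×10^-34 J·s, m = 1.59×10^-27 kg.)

For a 3D rectangular well E = (h²/8m)·Σ n_i²/L_i² = (6.63×10^-34)²/(8·1.59×10^-27) · [2²/(654 pm)² + 5²/(282 pm)² + 3²/(4.45 pm)²].
Evaluating gives E = 1.57×10^-17 J.

E = 1.57×10^-17 J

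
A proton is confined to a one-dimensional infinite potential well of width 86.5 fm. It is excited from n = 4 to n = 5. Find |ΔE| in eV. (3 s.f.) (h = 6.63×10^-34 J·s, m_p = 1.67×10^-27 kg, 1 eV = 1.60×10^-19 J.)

|ΔE| = 2.47×10^5 eV

E_1 = h²/(8m_pL²) = 4.397×10^-15 J.
|ΔE| = |4² − 5²|·E_1 = 9·4.397×10^-15 J = 3.957×10^-14 J = 2.47×10^5 eV.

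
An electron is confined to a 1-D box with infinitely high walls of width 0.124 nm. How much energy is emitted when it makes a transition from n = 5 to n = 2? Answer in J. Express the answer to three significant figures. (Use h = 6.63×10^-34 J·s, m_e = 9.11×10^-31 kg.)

|ΔE| = 8.24×10^-17 J

E_1 = h²/(8m_eL²) = 3.923×10^-18 J.
|ΔE| = |5² − 2²|·E_1 = 21·3.923×10^-18 J = 8.24×10^-17 J.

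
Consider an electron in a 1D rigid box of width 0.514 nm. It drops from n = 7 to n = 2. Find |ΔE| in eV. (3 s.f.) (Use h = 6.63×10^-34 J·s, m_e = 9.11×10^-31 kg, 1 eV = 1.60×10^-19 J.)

|ΔE| = 64.2 eV

E_1 = h²/(8m_eL²) = 2.283×10^-19 J.
|ΔE| = |7² − 2²|·E_1 = 45·2.283×10^-19 J = 1.027×10^-17 J = 64.2 eV.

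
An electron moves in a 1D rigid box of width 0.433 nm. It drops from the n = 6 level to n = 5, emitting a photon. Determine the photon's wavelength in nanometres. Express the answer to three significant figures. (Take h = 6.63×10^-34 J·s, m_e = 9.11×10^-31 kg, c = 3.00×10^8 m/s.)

λ = 56.2 nm

E_1 = h²/(8m_eL²) = 3.217×10^-19 J, so ΔE = (6² − 5²)E_1 = 3.539×10^-18 J.
λ = hc/ΔE = (6.63×10^-34·3.00×10^8)/3.539×10^-18 = 5.62×10^-8 m = 56.2 nm.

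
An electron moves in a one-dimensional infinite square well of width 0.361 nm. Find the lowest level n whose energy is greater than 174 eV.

n = 8

E_1 = h²/(8m_eL²) = 4.623×10^-19 J = 2.886 eV.
Need n² > 174/2.886 = 60.29, i.e. n > 7.765.
The smallest integer satisfying this is n = 8.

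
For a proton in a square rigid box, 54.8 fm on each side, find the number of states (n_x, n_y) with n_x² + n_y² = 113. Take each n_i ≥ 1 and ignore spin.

The level has n_x² + n_y² = 113. The ordered positive-integer solutions are (7, 8), (8, 7).
That gives 2 states.

degeneracy = 2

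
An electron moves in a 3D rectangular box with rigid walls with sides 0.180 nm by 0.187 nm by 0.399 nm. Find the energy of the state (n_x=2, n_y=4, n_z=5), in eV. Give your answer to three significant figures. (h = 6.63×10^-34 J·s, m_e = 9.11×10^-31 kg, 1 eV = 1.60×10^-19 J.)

For a 3D rectangular well E = (h²/8m_e)·Σ n_i²/L_i² = (6.63×10^-34)²/(8·9.11×10^-31) · [2²/(0.180 nm)² + 4²/(0.187 nm)² + 5²/(0.399 nm)²].
Evaluating gives E = 4.451×10^-17 J = 278 eV.

E = 278 eV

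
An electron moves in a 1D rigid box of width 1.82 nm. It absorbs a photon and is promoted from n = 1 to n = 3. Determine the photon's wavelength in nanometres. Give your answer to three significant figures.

λ = 1.37×10^3 nm

E_1 = h²/(8m_eL²) = 1.819×10^-20 J, so ΔE = (3² − 1²)E_1 = 1.455×10^-19 J.
λ = hc/ΔE = (6.626×10^-34·2.998×10^8)/1.455×10^-19 = 1.37×10^-6 m = 1.37×10^3 nm.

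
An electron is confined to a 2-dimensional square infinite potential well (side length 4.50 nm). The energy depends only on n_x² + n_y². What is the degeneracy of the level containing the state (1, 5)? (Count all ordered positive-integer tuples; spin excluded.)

The level has n_x² + n_y² = 26. The ordered positive-integer solutions are (1, 5), (5, 1).
That gives 2 states.

degeneracy = 2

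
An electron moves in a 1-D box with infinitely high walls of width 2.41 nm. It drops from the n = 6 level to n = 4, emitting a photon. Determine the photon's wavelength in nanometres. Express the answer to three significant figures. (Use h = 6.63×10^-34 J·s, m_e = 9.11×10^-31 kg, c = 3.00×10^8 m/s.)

λ = 958 nm

E_1 = h²/(8m_eL²) = 1.038×10^-20 J, so ΔE = (6² − 4²)E_1 = 2.076×10^-19 J.
λ = hc/ΔE = (6.63×10^-34·3.00×10^8)/2.076×10^-19 = 9.58×10^-7 m = 958 nm.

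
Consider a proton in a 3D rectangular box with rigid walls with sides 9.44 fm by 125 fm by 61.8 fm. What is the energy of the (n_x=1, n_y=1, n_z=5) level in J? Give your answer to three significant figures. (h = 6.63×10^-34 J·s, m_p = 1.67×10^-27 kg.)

E = 5.87×10^-13 J

For a 3D rectangular well E = (h²/8m_p)·Σ n_i²/L_i² = (6.63×10^-34)²/(8·1.67×10^-27) · [1²/(9.44 fm)² + 1²/(125 fm)² + 5²/(61.8 fm)²].
Evaluating gives E = 5.87×10^-13 J.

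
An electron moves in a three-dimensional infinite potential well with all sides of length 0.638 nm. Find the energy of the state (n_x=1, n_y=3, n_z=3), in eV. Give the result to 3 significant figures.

E = 17.6 eV

For a 3D rectangular well E = (h²/8m_e)·Σ n_i²/L_i² = (6.626×10^-34)²/(8·9.109×10^-31) · [1²/(0.638 nm)² + 3²/(0.638 nm)² + 3²/(0.638 nm)²].
Evaluating gives E = 2.812×10^-18 J = 17.6 eV.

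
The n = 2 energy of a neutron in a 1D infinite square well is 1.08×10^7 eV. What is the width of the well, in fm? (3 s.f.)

From E_n = n²h²/(8m_nL²), L = n·h/√(8m_nE_n).
E_2 = 1.08×10^7 eV = 1.730×10^-12 J, so L = 2·6.626×10^-34/√(8·1.675×10^-27·1.730×10^-12) = 8.70×10^-15 m = 8.70 fm.

L = 8.70 fm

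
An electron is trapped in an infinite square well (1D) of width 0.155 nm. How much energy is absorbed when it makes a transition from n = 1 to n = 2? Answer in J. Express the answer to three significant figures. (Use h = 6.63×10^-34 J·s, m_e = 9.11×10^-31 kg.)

E_1 = h²/(8m_eL²) = 2.510×10^-18 J.
|ΔE| = |1² − 2²|·E_1 = 3·2.510×10^-18 J = 7.53×10^-18 J.

|ΔE| = 7.53×10^-18 J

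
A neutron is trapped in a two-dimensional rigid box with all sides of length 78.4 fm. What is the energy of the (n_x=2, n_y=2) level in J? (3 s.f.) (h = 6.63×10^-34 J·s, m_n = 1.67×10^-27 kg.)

E = 4.28×10^-14 J

For a 2D rectangular well E = (h²/8m_n)·Σ n_i²/L_i² = (6.63×10^-34)²/(8·1.67×10^-27) · [2²/(78.4 fm)² + 2²/(78.4 fm)²].
Evaluating gives E = 4.28×10^-14 J.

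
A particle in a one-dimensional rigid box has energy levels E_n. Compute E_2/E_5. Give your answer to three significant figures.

0.160

E_n ∝ n², so E_2/E_5 = 2²/5² = 4/25 = 0.160.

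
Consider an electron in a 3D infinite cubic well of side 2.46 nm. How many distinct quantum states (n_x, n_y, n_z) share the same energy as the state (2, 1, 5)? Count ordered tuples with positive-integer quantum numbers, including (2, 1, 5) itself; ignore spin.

degeneracy = 6

The level has n_x² + n_y² + n_z² = 30. The ordered positive-integer solutions are (1, 2, 5), (1, 5, 2), (2, 1, 5), (2, 5, 1), (5, 1, 2), (5, 2, 1).
That gives 6 states.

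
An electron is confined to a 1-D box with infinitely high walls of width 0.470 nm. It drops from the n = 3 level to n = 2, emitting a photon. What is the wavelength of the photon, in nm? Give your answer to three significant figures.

E_1 = h²/(8m_eL²) = 2.727×10^-19 J, so ΔE = (3² − 2²)E_1 = 1.364×10^-18 J.
λ = hc/ΔE = (6.626×10^-34·2.998×10^8)/1.364×10^-18 = 1.46×10^-7 m = 146 nm.

λ = 146 nm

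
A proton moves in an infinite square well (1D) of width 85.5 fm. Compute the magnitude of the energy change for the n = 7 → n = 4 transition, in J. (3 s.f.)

|ΔE| = 1.48×10^-13 J

E_1 = h²/(8m_pL²) = 4.487×10^-15 J.
|ΔE| = |7² − 4²|·E_1 = 33·4.487×10^-15 J = 1.48×10^-13 J.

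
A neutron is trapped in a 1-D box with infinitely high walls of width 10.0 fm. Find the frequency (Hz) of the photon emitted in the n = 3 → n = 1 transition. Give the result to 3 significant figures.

E_1 = h²/(8m_nL²) = 3.276×10^-13 J and ΔE = (3² − 1²)E_1 = 2.621×10^-12 J.
f = ΔE/h = 2.621×10^-12/6.626×10^-34 = 3.96×10^21 Hz.

f = 3.96×10^21 Hz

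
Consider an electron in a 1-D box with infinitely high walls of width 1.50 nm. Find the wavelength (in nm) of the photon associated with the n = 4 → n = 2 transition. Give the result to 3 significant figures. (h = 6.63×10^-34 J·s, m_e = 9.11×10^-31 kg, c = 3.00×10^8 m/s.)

E_1 = h²/(8m_eL²) = 2.681×10^-20 J, so ΔE = (4² − 2²)E_1 = 3.217×10^-19 J.
λ = hc/ΔE = (6.63×10^-34·3.00×10^8)/3.217×10^-19 = 6.18×10^-7 m = 618 nm.

λ = 618 nm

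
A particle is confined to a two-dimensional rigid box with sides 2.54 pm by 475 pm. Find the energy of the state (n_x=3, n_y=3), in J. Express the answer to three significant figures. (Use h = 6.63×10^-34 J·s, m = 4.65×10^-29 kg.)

E = 1.65×10^-15 J

For a 2D rectangular well E = (h²/8m)·Σ n_i²/L_i² = (6.63×10^-34)²/(8·4.65×10^-29) · [3²/(2.54 pm)² + 3²/(475 pm)²].
Evaluating gives E = 1.65×10^-15 J.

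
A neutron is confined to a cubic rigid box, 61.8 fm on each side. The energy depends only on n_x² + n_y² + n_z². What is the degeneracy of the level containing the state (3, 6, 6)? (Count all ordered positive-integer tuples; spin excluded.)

degeneracy = 12

The level has n_x² + n_y² + n_z² = 81. The ordered positive-integer solutions are (1, 4, 8), (1, 8, 4), (3, 6, 6), (4, 1, 8), (4, 4, 7), (4, 7, 4), (4, 8, 1), (6, 3, 6), (6, 6, 3), (7, 4, 4), (8, 1, 4), (8, 4, 1).
That gives 12 states.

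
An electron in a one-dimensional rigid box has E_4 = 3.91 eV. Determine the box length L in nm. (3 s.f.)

L = 1.24 nm

From E_n = n²h²/(8m_eL²), L = n·h/√(8m_eE_n).
E_4 = 3.91 eV = 6.264×10^-19 J, so L = 4·6.626×10^-34/√(8·9.109×10^-31·6.264×10^-19) = 1.24×10^-9 m = 1.24 nm.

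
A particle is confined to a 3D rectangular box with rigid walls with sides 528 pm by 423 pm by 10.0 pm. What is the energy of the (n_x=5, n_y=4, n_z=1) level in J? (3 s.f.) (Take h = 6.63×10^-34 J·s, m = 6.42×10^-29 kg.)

E = 8.71×10^-18 J

For a 3D rectangular well E = (h²/8m)·Σ n_i²/L_i² = (6.63×10^-34)²/(8·6.42×10^-29) · [5²/(528 pm)² + 4²/(423 pm)² + 1²/(10.0 pm)²].
Evaluating gives E = 8.71×10^-18 J.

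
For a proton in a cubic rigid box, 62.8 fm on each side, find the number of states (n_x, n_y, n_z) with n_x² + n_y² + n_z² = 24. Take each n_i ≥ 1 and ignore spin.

degeneracy = 3

The level has n_x² + n_y² + n_z² = 24. The ordered positive-integer solutions are (2, 2, 4), (2, 4, 2), (4, 2, 2).
That gives 3 states.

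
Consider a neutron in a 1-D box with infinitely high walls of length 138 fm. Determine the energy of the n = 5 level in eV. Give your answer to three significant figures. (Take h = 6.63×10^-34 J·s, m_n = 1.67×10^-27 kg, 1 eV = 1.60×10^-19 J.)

For an infinite well E_n = n²h²/(8m_nL²), so E_1 = h²/(8m_nL²) = (6.63×10^-34)²/(8·1.67×10^-27·(1.38×10^-13 m)²) = 1.728×10^-15 J.
Then E_5 = 5²·E_1 = 25·1.728×10^-15 J = 4.320×10^-14 J.
Converting, E_5 = 4.320×10^-14 J / (1.60×10^-19 J/eV) = 2.70×10^5 eV.

E_5 = 2.70×10^5 eV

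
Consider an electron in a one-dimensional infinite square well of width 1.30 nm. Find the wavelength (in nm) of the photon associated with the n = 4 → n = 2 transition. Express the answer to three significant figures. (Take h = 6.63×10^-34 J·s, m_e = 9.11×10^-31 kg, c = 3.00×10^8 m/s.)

λ = 464 nm

E_1 = h²/(8m_eL²) = 3.569×10^-20 J, so ΔE = (4² − 2²)E_1 = 4.283×10^-19 J.
λ = hc/ΔE = (6.63×10^-34·3.00×10^8)/4.283×10^-19 = 4.64×10^-7 m = 464 nm.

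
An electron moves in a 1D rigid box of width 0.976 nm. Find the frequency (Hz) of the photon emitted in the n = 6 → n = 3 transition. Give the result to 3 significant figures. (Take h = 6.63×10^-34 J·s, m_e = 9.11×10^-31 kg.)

f = 2.58×10^15 Hz

E_1 = h²/(8m_eL²) = 6.332×10^-20 J and ΔE = (6² − 3²)E_1 = 1.710×10^-18 J.
f = ΔE/h = 1.710×10^-18/6.63×10^-34 = 2.58×10^15 Hz.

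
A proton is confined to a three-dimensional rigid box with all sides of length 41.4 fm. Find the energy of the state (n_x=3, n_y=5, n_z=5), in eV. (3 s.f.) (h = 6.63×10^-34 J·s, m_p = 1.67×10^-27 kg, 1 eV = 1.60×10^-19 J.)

E = 7.08×10^6 eV

For a 3D rectangular well E = (h²/8m_p)·Σ n_i²/L_i² = (6.63×10^-34)²/(8·1.67×10^-27) · [3²/(41.4 fm)² + 5²/(41.4 fm)² + 5²/(41.4 fm)²].
Evaluating gives E = 1.133×10^-12 J = 7.08×10^6 eV.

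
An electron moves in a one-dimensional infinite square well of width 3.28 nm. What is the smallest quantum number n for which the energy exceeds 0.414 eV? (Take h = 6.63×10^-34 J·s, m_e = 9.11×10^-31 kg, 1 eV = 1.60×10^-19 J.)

E_1 = h²/(8m_eL²) = 5.606×10^-21 J = 0.03504 eV.
Need n² > 0.414/0.03504 = 11.82, i.e. n > 3.438.
The smallest integer satisfying this is n = 4.

n = 4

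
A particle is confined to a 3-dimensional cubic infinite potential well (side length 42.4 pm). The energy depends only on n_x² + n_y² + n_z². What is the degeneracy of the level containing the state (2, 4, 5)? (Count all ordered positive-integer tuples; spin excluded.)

The level has n_x² + n_y² + n_z² = 45. The ordered positive-integer solutions are (2, 4, 5), (2, 5, 4), (4, 2, 5), (4, 5, 2), (5, 2, 4), (5, 4, 2).
That gives 6 states.

degeneracy = 6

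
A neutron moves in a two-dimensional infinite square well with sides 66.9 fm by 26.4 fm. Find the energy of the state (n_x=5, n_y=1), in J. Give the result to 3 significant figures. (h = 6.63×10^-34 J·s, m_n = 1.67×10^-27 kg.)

E = 2.31×10^-13 J

For a 2D rectangular well E = (h²/8m_n)·Σ n_i²/L_i² = (6.63×10^-34)²/(8·1.67×10^-27) · [5²/(66.9 fm)² + 1²/(26.4 fm)²].
Evaluating gives E = 2.31×10^-13 J.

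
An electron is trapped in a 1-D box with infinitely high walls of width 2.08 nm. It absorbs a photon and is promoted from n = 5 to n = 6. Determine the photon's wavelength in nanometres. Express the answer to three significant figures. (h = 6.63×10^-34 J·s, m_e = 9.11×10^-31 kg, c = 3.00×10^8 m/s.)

E_1 = h²/(8m_eL²) = 1.394×10^-20 J, so ΔE = (6² − 5²)E_1 = 1.533×10^-19 J.
λ = hc/ΔE = (6.63×10^-34·3.00×10^8)/1.533×10^-19 = 1.30×10^-6 m = 1.30×10^3 nm.

λ = 1.30×10^3 nm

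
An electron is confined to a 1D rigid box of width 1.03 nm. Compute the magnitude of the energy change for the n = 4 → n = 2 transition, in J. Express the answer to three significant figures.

E_1 = h²/(8m_eL²) = 5.679×10^-20 J.
|ΔE| = |4² − 2²|·E_1 = 12·5.679×10^-20 J = 6.81×10^-19 J.

|ΔE| = 6.81×10^-19 J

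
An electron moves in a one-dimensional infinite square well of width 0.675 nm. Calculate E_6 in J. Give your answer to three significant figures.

E_6 = 4.76×10^-18 J

For an infinite well E_n = n²h²/(8m_eL²), so E_1 = h²/(8m_eL²) = (6.626×10^-34)²/(8·9.109×10^-31·(6.75×10^-10 m)²) = 1.322×10^-19 J.
Then E_6 = 6²·E_1 = 36·1.322×10^-19 J = 4.76×10^-18 J.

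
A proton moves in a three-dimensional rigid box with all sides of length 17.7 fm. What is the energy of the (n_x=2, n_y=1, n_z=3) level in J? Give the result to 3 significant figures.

E = 1.47×10^-12 J

For a 3D rectangular well E = (h²/8m_p)·Σ n_i²/L_i² = (6.626×10^-34)²/(8·1.673×10^-27) · [2²/(17.7 fm)² + 1²/(17.7 fm)² + 3²/(17.7 fm)²].
Evaluating gives E = 1.47×10^-12 J.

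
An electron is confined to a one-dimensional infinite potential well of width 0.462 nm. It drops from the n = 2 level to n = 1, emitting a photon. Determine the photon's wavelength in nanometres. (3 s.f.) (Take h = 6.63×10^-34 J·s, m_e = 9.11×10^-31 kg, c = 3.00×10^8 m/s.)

λ = 235 nm

E_1 = h²/(8m_eL²) = 2.826×10^-19 J, so ΔE = (2² − 1²)E_1 = 8.478×10^-19 J.
λ = hc/ΔE = (6.63×10^-34·3.00×10^8)/8.478×10^-19 = 2.35×10^-7 m = 235 nm.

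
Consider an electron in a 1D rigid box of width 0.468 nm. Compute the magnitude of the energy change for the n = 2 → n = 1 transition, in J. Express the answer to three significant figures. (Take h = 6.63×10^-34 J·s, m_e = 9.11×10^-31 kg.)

E_1 = h²/(8m_eL²) = 2.754×10^-19 J.
|ΔE| = |2² − 1²|·E_1 = 3·2.754×10^-19 J = 8.26×10^-19 J.

|ΔE| = 8.26×10^-19 J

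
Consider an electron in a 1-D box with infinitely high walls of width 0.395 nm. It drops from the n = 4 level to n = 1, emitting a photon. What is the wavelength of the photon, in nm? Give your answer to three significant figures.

λ = 34.3 nm

E_1 = h²/(8m_eL²) = 3.861×10^-19 J, so ΔE = (4² − 1²)E_1 = 5.792×10^-18 J.
λ = hc/ΔE = (6.626×10^-34·2.998×10^8)/5.792×10^-18 = 3.43×10^-8 m = 34.3 nm.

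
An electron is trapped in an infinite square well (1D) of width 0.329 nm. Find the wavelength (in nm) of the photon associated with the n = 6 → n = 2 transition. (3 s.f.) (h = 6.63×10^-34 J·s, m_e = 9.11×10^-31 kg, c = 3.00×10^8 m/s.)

λ = 11.2 nm

E_1 = h²/(8m_eL²) = 5.572×10^-19 J, so ΔE = (6² − 2²)E_1 = 1.783×10^-17 J.
λ = hc/ΔE = (6.63×10^-34·3.00×10^8)/1.783×10^-17 = 1.12×10^-8 m = 11.2 nm.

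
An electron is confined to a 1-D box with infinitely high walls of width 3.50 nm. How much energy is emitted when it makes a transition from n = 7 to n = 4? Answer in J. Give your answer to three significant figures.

E_1 = h²/(8m_eL²) = 4.918×10^-21 J.
|ΔE| = |7² − 4²|·E_1 = 33·4.918×10^-21 J = 1.62×10^-19 J.

|ΔE| = 1.62×10^-19 J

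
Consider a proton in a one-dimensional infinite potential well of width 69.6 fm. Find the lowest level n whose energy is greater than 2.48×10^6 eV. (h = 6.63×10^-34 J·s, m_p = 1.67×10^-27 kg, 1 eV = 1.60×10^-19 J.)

n = 8

E_1 = h²/(8m_pL²) = 6.792×10^-15 J = 4.245×10^4 eV.
Need n² > 2.48×10^6/4.245×10^4 = 58.42, i.e. n > 7.643.
The smallest integer satisfying this is n = 8.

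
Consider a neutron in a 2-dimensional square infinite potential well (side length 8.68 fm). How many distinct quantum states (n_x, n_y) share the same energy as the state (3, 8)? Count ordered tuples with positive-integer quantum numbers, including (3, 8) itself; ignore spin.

degeneracy = 2

The level has n_x² + n_y² = 73. The ordered positive-integer solutions are (3, 8), (8, 3).
That gives 2 states.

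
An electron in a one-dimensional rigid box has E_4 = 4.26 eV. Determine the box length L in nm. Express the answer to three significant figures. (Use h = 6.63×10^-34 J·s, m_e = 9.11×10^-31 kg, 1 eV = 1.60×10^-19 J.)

From E_n = n²h²/(8m_eL²), L = n·h/√(8m_eE_n).
E_4 = 4.26 eV = 6.816×10^-19 J, so L = 4·6.63×10^-34/√(8·9.11×10^-31·6.816×10^-19) = 1.19×10^-9 m = 1.19 nm.

L = 1.19 nm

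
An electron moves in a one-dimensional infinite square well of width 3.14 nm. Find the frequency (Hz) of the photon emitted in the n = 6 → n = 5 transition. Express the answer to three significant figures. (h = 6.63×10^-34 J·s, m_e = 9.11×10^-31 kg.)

E_1 = h²/(8m_eL²) = 6.117×10^-21 J and ΔE = (6² − 5²)E_1 = 6.729×10^-20 J.
f = ΔE/h = 6.729×10^-20/6.63×10^-34 = 1.01×10^14 Hz.

f = 1.01×10^14 Hz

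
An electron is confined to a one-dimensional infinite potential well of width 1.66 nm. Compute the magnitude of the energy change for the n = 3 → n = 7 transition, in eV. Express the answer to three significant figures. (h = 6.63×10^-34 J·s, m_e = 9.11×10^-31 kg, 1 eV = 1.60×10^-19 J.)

E_1 = h²/(8m_eL²) = 2.189×10^-20 J.
|ΔE| = |3² − 7²|·E_1 = 40·2.189×10^-20 J = 8.756×10^-19 J = 5.47 eV.

|ΔE| = 5.47 eV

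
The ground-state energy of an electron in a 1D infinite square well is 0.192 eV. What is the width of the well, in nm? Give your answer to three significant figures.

From E_n = n²h²/(8m_eL²), L = n·h/√(8m_eE_n).
E_1 = 0.192 eV = 3.076×10^-20 J, so L = 1·6.626×10^-34/√(8·9.109×10^-31·3.076×10^-20) = 1.40×10^-9 m = 1.40 nm.

L = 1.40 nm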